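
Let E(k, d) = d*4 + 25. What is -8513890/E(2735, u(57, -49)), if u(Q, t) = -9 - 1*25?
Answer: 8513890/111 ≈ 76702.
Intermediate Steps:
u(Q, t) = -34 (u(Q, t) = -9 - 25 = -34)
E(k, d) = 25 + 4*d (E(k, d) = 4*d + 25 = 25 + 4*d)
-8513890/E(2735, u(57, -49)) = -8513890/(25 + 4*(-34)) = -8513890/(25 - 136) = -8513890/(-111) = -8513890*(-1/111) = 8513890/111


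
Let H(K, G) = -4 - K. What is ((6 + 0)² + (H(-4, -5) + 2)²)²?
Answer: 1600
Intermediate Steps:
((6 + 0)² + (H(-4, -5) + 2)²)² = ((6 + 0)² + ((-4 - 1*(-4)) + 2)²)² = (6² + ((-4 + 4) + 2)²)² = (36 + (0 + 2)²)² = (36 + 2²)² = (36 + 4)² = 40² = 1600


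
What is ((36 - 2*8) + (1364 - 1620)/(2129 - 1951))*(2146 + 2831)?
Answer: 8222004/89 ≈ 92382.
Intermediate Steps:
((36 - 2*8) + (1364 - 1620)/(2129 - 1951))*(2146 + 2831) = ((36 - 16) - 256/178)*4977 = (20 - 256*1/178)*4977 = (20 - 128/89)*4977 = (1652/89)*4977 = 8222004/89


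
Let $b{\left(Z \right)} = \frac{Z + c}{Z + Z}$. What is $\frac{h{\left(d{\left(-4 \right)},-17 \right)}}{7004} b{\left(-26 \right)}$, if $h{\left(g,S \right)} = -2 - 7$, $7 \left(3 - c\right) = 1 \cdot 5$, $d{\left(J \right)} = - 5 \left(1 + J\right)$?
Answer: $- \frac{747}{1274728} \approx -0.00058601$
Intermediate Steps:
$d{\left(J \right)} = -5 - 5 J$
$c = \frac{16}{7}$ ($c = 3 - \frac{1 \cdot 5}{7} = 3 - \frac{5}{7} = \frac{16}{7} \approx 2.2857$)
$h{\left(g,S \right)} = -9$
$b{\left(Z \right)} = \frac{\frac{16}{7} + Z}{2 Z}$ ($b{\left(Z \right)} = \frac{Z + \frac{16}{7}}{Z + Z} = \frac{\frac{16}{7} + Z}{2 Z}$)
$\frac{h{\left(d{\left(-4 \right)},-17 \right)}}{7004} b{\left(-26 \right)} = - \frac{9}{7004} \frac{16 + 7 \left(-26\right)}{14 \left(-26\right)} = \left(-9\right) \frac{1}{7004} \cdot \frac{1}{14} \left(- \frac{1}{26}\right) \left(16 - 182\right) = - \frac{9 \cdot \frac{1}{14} \left(- \frac{1}{26}\right) \left(-166\right)}{7004} = \left(- \frac{9}{7004}\right) \frac{83}{182} = - \frac{747}{1274728}$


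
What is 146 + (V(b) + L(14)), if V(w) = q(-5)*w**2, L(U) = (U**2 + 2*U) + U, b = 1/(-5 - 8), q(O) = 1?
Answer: 64897/169 ≈ 384.01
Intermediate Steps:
b = -1/13 (b = 1/(-13) = -1/13 ≈ -0.076923)
L(U) = U**2 + 3*U
V(w) = w**2 (V(w) = 1*w**2 = w**2)
146 + (V(b) + L(14)) = 146 + ((-1/13)**2 + 14*(3 + 14)) = 146 + (1/169 + 14*17) = 146 + (1/169 + 238) = 146 + 40223/169 = 64897/169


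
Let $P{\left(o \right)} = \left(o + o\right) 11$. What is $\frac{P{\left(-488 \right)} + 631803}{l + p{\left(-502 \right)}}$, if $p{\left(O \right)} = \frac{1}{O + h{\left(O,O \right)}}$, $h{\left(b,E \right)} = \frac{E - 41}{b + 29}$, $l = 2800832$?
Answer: $\frac{147132635501}{663525502823} \approx 0.22174$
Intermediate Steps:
$h{\left(b,E \right)} = \frac{-41 + E}{29 + b}$
$p{\left(O \right)} = \frac{1}{O + \frac{-41 + O}{29 + O}}$
$P{\left(o \right)} = 22 o$ ($P{\left(o \right)} = 2 o 11 = 22 o$)
$\frac{P{\left(-488 \right)} + 631803}{l + p{\left(-502 \right)}} = \frac{22 \left(-488\right) + 631803}{2800832 + \frac{29 - 502}{-41 - 502 - 502 \left(29 - 502\right)}} = \frac{-10736 + 631803}{2800832 + \frac{1}{-41 - 502 - -237446} \left(-473\right)} = \frac{621067}{2800832 + \frac{1}{-41 - 502 + 237446} \left(-473\right)} = \frac{621067}{2800832 + \frac{1}{236903} \left(-473\right)} = \frac{621067}{2800832 - \frac{473}{236903}} = \frac{621067}{\frac{663525502823}{236903}} = 621067 \cdot \frac{236903}{663525502823} = \frac{147132635501}{663525502823}$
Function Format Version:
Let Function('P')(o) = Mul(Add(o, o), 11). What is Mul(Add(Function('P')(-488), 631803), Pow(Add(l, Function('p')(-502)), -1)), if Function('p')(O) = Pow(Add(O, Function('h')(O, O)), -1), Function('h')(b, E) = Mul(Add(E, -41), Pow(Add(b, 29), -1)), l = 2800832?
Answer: Rational(147132635501, 663525502823) ≈ 0.22174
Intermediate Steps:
Function('h')(b, E) = Mul(Pow(Add(29, b), -1), Add(-41, E)) (Function('h')(b, E) = Mul(Add(-41, E), Pow(Add(29, b), -1)) = Mul(Pow(Add(29, b), -1), Add(-41, E)))
Function('p')(O) = Pow(Add(O, Mul(Pow(Add(29, O), -1), Add(-41, O))), -1)
Function('P')(o) = Mul(22, o) (Function('P')(o) = Mul(Mul(2, o), 11) = Mul(22, o))
Mul(Add(Function('P')(-488), 631803), Pow(Add(l, Function('p')(-502)), -1)) = Mul(Add(Mul(22, -488), 631803), Pow(Add(2800832, Mul(Pow(Add(-41, -502, Mul(-502, Add(29, -502))), -1), Add(29, -502))), -1)) = Mul(Add(-10736, 631803), Pow(Add(2800832, Mul(Pow(Add(-41, -502, Mul(-502, -473)), -1), -473)), -1)) = Mul(621067, Pow(Add(2800832, Mul(Pow(Add(-41, -502, 237446), -1), -473)), -1)) = Mul(621067, Pow(Add(2800832, Mul(Pow(236903, -1), -473)), -1)) = Mul(621067, Pow(Add(2800832, Mul(Rational(1, 236903), -473)), -1)) = Mul(621067, Pow(Add(2800832, Rational(-473, 236903)), -1)) = Mul(621067, Pow(Rational(663525502823, 236903), -1)) = Mul(621067, Rational(236903, 663525502823)) = Rational(147132635501, 663525502823)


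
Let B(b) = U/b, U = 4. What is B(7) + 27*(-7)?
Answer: -1319/7 ≈ -188.43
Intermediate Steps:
B(b) = 4/b
B(7) + 27*(-7) = 4/7 + 27*(-7) = 4*(1/7) - 189 = 4/7 - 189 = -1319/7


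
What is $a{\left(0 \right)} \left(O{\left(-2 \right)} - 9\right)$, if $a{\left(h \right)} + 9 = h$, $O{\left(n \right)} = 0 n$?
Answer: $81$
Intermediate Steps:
$O{\left(n \right)} = 0$
$a{\left(h \right)} = -9 + h$
$a{\left(0 \right)} \left(O{\left(-2 \right)} - 9\right) = \left(-9 + 0\right) \left(0 - 9\right) = \left(-9\right) \left(-9\right) = 81$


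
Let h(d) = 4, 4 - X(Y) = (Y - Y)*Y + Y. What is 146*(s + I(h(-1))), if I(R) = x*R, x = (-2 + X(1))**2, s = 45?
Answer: 7154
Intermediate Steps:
X(Y) = 4 - Y (X(Y) = 4 - ((Y - Y)*Y + Y) = 4 - (0*Y + Y) = 4 - (0 + Y) = 4 - Y)
x = 1 (x = (-2 + (4 - 1*1))**2 = (-2 + (4 - 1))**2 = (-2 + 3)**2 = 1**2 = 1)
I(R) = R (I(R) = 1*R = R)
146*(s + I(h(-1))) = 146*(45 + 4) = 146*49 = 7154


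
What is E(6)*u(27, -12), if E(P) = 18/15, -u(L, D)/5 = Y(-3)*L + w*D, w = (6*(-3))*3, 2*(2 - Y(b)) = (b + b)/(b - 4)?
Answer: -28998/7 ≈ -4142.6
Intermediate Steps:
Y(b) = 2 - b/(-4 + b) (Y(b) = 2 - (b + b)/(2*(b - 4)) = 2 - 2*b/(2*(-4 + b)) = 2 - b/(-4 + b))
w = -54 (w = -18*3 = -54)
u(L, D) = 270*D - 55*L/7 (u(L, D) = -5*(((-8 - 3)/(-4 - 3))*L - 54*D) = -5*((-11/(-7))*L - 54*D) = -5*((-⅐*(-11))*L - 54*D) = -5*(11*L/7 - 54*D) = -5*(-54*D + 11*L/7) = 270*D - 55*L/7)
E(P) = 6/5 (E(P) = 18*(1/15) = 6/5)
E(6)*u(27, -12) = 6*(270*(-12) - 55/7*27)/5 = 6*(-3240 - 1485/7)/5 = (6/5)*(-24165/7) = -28998/7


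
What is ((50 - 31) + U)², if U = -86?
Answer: 4489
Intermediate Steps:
((50 - 31) + U)² = ((50 - 31) - 86)² = (19 - 86)² = (-67)² = 4489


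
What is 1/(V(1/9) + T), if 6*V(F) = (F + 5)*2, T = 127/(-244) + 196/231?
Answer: 72468/147233 ≈ 0.49220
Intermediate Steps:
T = 2641/8052 (T = 127*(-1/244) + 196*(1/231) = -127/244 + 28/33 = 2641/8052 ≈ 0.32799)
V(F) = 5/3 + F/3 (V(F) = ((F + 5)*2)/6 = ((5 + F)*2)/6 = (10 + 2*F)/6 = 5/3 + F/3)
1/(V(1/9) + T) = 1/((5/3 + (⅓)/9) + 2641/8052) = 1/((5/3 + (⅓)*(⅑)) + 2641/8052) = 1/((5/3 + 1/27) + 2641/8052) = 1/(46/27 + 2641/8052) = 1/(147233/72468) = 72468/147233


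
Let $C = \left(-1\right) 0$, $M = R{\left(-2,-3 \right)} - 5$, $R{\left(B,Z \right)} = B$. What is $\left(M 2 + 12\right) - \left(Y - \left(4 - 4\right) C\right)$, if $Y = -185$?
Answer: $183$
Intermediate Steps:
$M = -7$ ($M = -2 - 5 = -7$)
$C = 0$
$\left(M 2 + 12\right) - \left(Y - \left(4 - 4\right) C\right) = \left(\left(-7\right) 2 + 12\right) - \left(-185 - \left(4 - 4\right) 0\right) = \left(-14 + 12\right) - \left(-185 - 0 \cdot 0\right) = -2 - \left(-185 - 0\right) = -2 - \left(-185 + 0\right) = -2 - -185 = -2 + 185 = 183$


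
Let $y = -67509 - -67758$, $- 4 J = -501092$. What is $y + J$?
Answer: $125522$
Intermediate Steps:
$J = 125273$ ($J = \left(- \frac{1}{4}\right) \left(-501092\right) = 125273$)
$y = 249$ ($y = -67509 + 67758 = 249$)
$y + J = 249 + 125273 = 125522$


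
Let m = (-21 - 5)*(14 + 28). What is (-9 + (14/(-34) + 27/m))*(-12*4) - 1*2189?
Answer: -2685667/1547 ≈ -1736.0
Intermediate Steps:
m = -1092 (m = -26*42 = -1092)
(-9 + (14/(-34) + 27/m))*(-12*4) - 1*2189 = (-9 + (14/(-34) + 27/(-1092)))*(-12*4) - 1*2189 = (-9 + (14*(-1/34) + 27*(-1/1092)))*(-48) - 2189 = (-9 + (-7/17 - 9/364))*(-48) - 2189 = (-9 - 2701/6188)*(-48) - 2189 = -58393/6188*(-48) - 2189 = 700716/1547 - 2189 = -2685667/1547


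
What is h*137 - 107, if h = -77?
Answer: -10656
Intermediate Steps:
h*137 - 107 = -77*137 - 107 = -10549 - 107 = -10656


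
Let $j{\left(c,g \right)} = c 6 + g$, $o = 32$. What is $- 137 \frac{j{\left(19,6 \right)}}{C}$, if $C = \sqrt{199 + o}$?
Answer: $- \frac{5480 \sqrt{231}}{77} \approx -1081.7$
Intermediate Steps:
$j{\left(c,g \right)} = g + 6 c$ ($j{\left(c,g \right)} = 6 c + g = g + 6 c$)
$C = \sqrt{231}$ ($C = \sqrt{199 + 32} = \sqrt{231} \approx 15.199$)
$- 137 \frac{j{\left(19,6 \right)}}{C} = - 137 \frac{6 + 6 \cdot 19}{\sqrt{231}} = - 137 \left(6 + 114\right) \frac{\sqrt{231}}{231} = - 137 \cdot 120 \frac{\sqrt{231}}{231} = - 137 \frac{40 \sqrt{231}}{77} = - \frac{5480 \sqrt{231}}{77}$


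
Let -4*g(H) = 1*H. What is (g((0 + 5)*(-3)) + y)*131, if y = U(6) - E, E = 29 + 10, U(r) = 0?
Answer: -18471/4 ≈ -4617.8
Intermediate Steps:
E = 39
y = -39 (y = 0 - 1*39 = 0 - 39 = -39)
g(H) = -H/4
(g((0 + 5)*(-3)) + y)*131 = (-(0 + 5)*(-3)/4 - 39)*131 = (-5*(-3)/4 - 39)*131 = (-¼*(-15) - 39)*131 = (15/4 - 39)*131 = -141/4*131 = -18471/4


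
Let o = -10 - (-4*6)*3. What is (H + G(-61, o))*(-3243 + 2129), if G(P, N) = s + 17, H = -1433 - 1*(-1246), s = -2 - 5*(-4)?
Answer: 169328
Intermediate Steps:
s = 18 (s = -2 + 20 = 18)
o = 62 (o = -10 - (-24)*3 = -10 - 1*(-72) = -10 + 72 = 62)
H = -187 (H = -1433 + 1246 = -187)
G(P, N) = 35 (G(P, N) = 18 + 17 = 35)
(H + G(-61, o))*(-3243 + 2129) = (-187 + 35)*(-3243 + 2129) = -152*(-1114) = 169328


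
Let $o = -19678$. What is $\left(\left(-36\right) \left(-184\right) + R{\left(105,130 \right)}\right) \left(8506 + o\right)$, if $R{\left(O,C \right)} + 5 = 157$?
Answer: $-75701472$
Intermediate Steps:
$R{\left(O,C \right)} = 152$ ($R{\left(O,C \right)} = -5 + 157 = 152$)
$\left(\left(-36\right) \left(-184\right) + R{\left(105,130 \right)}\right) \left(8506 + o\right) = \left(\left(-36\right) \left(-184\right) + 152\right) \left(8506 - 19678\right) = \left(6624 + 152\right) \left(-11172\right) = 6776 \left(-11172\right) = -75701472$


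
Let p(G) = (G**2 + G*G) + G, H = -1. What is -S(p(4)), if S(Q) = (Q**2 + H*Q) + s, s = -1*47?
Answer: -1213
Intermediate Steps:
p(G) = G + 2*G**2 (p(G) = (G**2 + G**2) + G = 2*G**2 + G = G + 2*G**2)
s = -47
S(Q) = -47 + Q**2 - Q (S(Q) = (Q**2 - Q) - 47 = -47 + Q**2 - Q)
-S(p(4)) = -(-47 + (4*(1 + 2*4))**2 - 4*(1 + 2*4)) = -(-47 + (4*(1 + 8))**2 - 4*(1 + 8)) = -(-47 + (4*9)**2 - 4*9) = -(-47 + 36**2 - 1*36) = -(-47 + 1296 - 36) = -1*1213 = -1213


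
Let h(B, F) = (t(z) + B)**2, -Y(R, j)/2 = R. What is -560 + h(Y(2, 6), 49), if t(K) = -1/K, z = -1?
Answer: -551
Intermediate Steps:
Y(R, j) = -2*R
h(B, F) = (1 + B)**2 (h(B, F) = (-1/(-1) + B)**2 = (-1*(-1) + B)**2 = (1 + B)**2)
-560 + h(Y(2, 6), 49) = -560 + (1 - 2*2)**2 = -560 + (1 - 4)**2 = -560 + (-3)**2 = -560 + 9 = -551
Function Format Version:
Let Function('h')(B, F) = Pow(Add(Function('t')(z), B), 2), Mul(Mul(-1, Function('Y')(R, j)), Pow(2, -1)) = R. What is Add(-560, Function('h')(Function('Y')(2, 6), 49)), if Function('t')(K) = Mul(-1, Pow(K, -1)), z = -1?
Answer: -551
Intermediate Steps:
Function('Y')(R, j) = Mul(-2, R)
Function('h')(B, F) = Pow(Add(1, B), 2) (Function('h')(B, F) = Pow(Add(Mul(-1, Pow(-1, -1)), B), 2) = Pow(Add(Mul(-1, -1), B), 2) = Pow(Add(1, B), 2))
Add(-560, Function('h')(Function('Y')(2, 6), 49)) = Add(-560, Pow(Add(1, Mul(-2, 2)), 2)) = Add(-560, Pow(Add(1, -4), 2)) = Add(-560, Pow(-3, 2)) = Add(-560, 9) = -551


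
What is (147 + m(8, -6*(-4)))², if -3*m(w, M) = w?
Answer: 187489/9 ≈ 20832.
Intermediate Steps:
m(w, M) = -w/3
(147 + m(8, -6*(-4)))² = (147 - ⅓*8)² = (147 - 8/3)² = (433/3)² = 187489/9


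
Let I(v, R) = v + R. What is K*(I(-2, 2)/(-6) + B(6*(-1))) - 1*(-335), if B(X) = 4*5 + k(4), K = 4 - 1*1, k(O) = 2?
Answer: 401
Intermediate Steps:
I(v, R) = R + v
K = 3 (K = 4 - 1 = 3)
B(X) = 22 (B(X) = 4*5 + 2 = 20 + 2 = 22)
K*(I(-2, 2)/(-6) + B(6*(-1))) - 1*(-335) = 3*((2 - 2)/(-6) + 22) - 1*(-335) = 3*(0*(-1/6) + 22) + 335 = 3*(0 + 22) + 335 = 3*22 + 335 = 66 + 335 = 401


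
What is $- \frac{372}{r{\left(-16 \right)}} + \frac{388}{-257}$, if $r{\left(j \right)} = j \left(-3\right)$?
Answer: $- \frac{9519}{1028} \approx -9.2597$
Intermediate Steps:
$r{\left(j \right)} = - 3 j$
$- \frac{372}{r{\left(-16 \right)}} + \frac{388}{-257} = - \frac{372}{\left(-3\right) \left(-16\right)} + \frac{388}{-257} = - \frac{372}{48} + 388 \left(- \frac{1}{257}\right) = \left(-372\right) \frac{1}{48} - \frac{388}{257} = - \frac{31}{4} - \frac{388}{257} = - \frac{9519}{1028}$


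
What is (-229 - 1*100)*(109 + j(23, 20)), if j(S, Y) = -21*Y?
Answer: 102319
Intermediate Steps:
(-229 - 1*100)*(109 + j(23, 20)) = (-229 - 1*100)*(109 - 21*20) = (-229 - 100)*(109 - 420) = -329*(-311) = 102319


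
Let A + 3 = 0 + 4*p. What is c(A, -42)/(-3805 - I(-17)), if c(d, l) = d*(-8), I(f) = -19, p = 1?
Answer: 4/1893 ≈ 0.0021130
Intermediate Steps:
A = 1 (A = -3 + (0 + 4*1) = -3 + (0 + 4) = -3 + 4 = 1)
c(d, l) = -8*d
c(A, -42)/(-3805 - I(-17)) = (-8*1)/(-3805 - 1*(-19)) = -8/(-3805 + 19) = -8/(-3786) = -8*(-1/3786) = 4/1893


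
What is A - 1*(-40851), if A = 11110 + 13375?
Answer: 65336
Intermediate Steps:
A = 24485
A - 1*(-40851) = 24485 - 1*(-40851) = 24485 + 40851 = 65336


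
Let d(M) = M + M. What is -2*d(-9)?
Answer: 36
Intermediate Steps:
d(M) = 2*M
-2*d(-9) = -4*(-9) = -2*(-18) = 36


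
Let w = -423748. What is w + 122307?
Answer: -301441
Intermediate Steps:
w + 122307 = -423748 + 122307 = -301441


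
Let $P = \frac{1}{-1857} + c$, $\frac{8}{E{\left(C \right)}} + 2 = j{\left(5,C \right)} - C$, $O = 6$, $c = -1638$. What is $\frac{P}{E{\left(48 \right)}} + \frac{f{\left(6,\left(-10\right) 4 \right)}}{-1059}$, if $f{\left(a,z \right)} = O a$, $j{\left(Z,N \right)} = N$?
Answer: $\frac{1073654615}{2622084} \approx 409.47$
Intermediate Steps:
$E{\left(C \right)} = -4$ ($E{\left(C \right)} = \frac{8}{-2 + \left(C - C\right)} = \frac{8}{-2 + 0} = \frac{8}{-2} = 8 \left(- \frac{1}{2}\right) = -4$)
$f{\left(a,z \right)} = 6 a$
$P = - \frac{3041767}{1857}$ ($P = \frac{1}{-1857} - 1638 = - \frac{1}{1857} - 1638 = - \frac{3041767}{1857} \approx -1638.0$)
$\frac{P}{E{\left(48 \right)}} + \frac{f{\left(6,\left(-10\right) 4 \right)}}{-1059} = - \frac{3041767}{1857 \left(-4\right)} + \frac{6 \cdot 6}{-1059} = \left(- \frac{3041767}{1857}\right) \left(- \frac{1}{4}\right) + 36 \left(- \frac{1}{1059}\right) = \frac{3041767}{7428} - \frac{12}{353} = \frac{1073654615}{2622084}$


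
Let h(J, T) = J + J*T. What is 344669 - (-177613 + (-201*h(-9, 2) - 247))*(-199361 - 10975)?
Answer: -36268522819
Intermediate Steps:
344669 - (-177613 + (-201*h(-9, 2) - 247))*(-199361 - 10975) = 344669 - (-177613 + (-(-1809)*(1 + 2) - 247))*(-199361 - 10975) = 344669 - (-177613 + (-(-1809)*3 - 247))*(-210336) = 344669 - (-177613 + (-201*(-27) - 247))*(-210336) = 344669 - (-177613 + (5427 - 247))*(-210336) = 344669 - (-177613 + 5180)*(-210336) = 344669 - (-172433)*(-210336) = 344669 - 1*36268867488 = 344669 - 36268867488 = -36268522819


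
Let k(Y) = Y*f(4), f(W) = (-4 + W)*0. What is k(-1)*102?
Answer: 0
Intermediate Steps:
f(W) = 0
k(Y) = 0 (k(Y) = Y*0 = 0)
k(-1)*102 = 0*102 = 0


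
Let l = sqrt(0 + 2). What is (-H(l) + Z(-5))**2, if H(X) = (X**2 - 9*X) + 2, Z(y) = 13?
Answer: 243 + 162*sqrt(2) ≈ 472.10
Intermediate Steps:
l = sqrt(2) ≈ 1.4142
H(X) = 2 + X**2 - 9*X
(-H(l) + Z(-5))**2 = (-(2 + (sqrt(2))**2 - 9*sqrt(2)) + 13)**2 = (-(2 + 2 - 9*sqrt(2)) + 13)**2 = (-(4 - 9*sqrt(2)) + 13)**2 = ((-4 + 9*sqrt(2)) + 13)**2 = (9 + 9*sqrt(2))**2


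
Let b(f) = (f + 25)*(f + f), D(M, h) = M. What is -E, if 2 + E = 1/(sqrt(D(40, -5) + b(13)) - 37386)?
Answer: 1397730661/698855984 + sqrt(257)/698855984 ≈ 2.0000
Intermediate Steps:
b(f) = 2*f*(25 + f) (b(f) = (25 + f)*(2*f) = 2*f*(25 + f))
E = -2 + 1/(-37386 + 2*sqrt(257)) (E = -2 + 1/(sqrt(40 + 2*13*(25 + 13)) - 37386) = -2 + 1/(sqrt(40 + 2*13*38) - 37386) = -2 + 1/(sqrt(40 + 988) - 37386) = -2 + 1/(sqrt(1028) - 37386) = -2 + 1/(2*sqrt(257) - 37386) = -2 + 1/(-37386 + 2*sqrt(257)) ≈ -2.0000)
-E = -(-1397730661/698855984 - sqrt(257)/698855984) = 1397730661/698855984 + sqrt(257)/698855984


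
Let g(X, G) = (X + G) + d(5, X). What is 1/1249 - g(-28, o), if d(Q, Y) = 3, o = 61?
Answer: -44963/1249 ≈ -35.999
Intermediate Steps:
g(X, G) = 3 + G + X (g(X, G) = (X + G) + 3 = (G + X) + 3 = 3 + G + X)
1/1249 - g(-28, o) = 1/1249 - (3 + 61 - 28) = 1/1249 - 1*36 = 1/1249 - 36 = -44963/1249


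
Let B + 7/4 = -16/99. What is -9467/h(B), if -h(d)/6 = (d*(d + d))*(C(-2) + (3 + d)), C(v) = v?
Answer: -48991043376/206870689 ≈ -236.82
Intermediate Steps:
B = -757/396 (B = -7/4 - 16/99 = -757/396 ≈ -1.9116)
h(d) = -12*d²*(1 + d) (h(d) = -6*d*(d + d)*(-2 + (3 + d)) = -6*d*(2*d)*(1 + d) = -6*2*d²*(1 + d) = -12*d²*(1 + d))
-9467/h(B) = -9467*13068/(573049*(-1 - 1*(-757/396))) = -9467*13068/(573049*(-1 + 757/396)) = -9467/(12*(573049/156816)*(361/396)) = -9467/206870689/5174928 = -9467*5174928/206870689 = -48991043376/206870689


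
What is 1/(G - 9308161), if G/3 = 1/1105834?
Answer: -1105834/10293280911271 ≈ -1.0743e-7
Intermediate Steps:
G = 3/1105834 ≈ 2.7129e-6
1/(G - 9308161) = 1/(3/1105834 - 9308161) = 1/(-10293280911271/1105834) = -1105834/10293280911271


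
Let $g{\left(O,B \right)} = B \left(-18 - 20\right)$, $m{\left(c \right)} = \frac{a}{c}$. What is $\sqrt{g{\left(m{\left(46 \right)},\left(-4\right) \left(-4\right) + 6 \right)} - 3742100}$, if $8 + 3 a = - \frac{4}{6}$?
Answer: $2 i \sqrt{935734} \approx 1934.7 i$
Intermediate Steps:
$a = - \frac{26}{9}$ ($a = - \frac{8}{3} + \frac{\left(-4\right) \frac{1}{6}}{3} = - \frac{8}{3} + \frac{1}{3} \left(- \frac{2}{3}\right) = - \frac{8}{3} - \frac{2}{9} = - \frac{26}{9} \approx -2.8889$)
$m{\left(c \right)} = - \frac{26}{9 c}$
$g{\left(O,B \right)} = - 38 B$ ($g{\left(O,B \right)} = B \left(-38\right) = - 38 B$)
$\sqrt{g{\left(m{\left(46 \right)},\left(-4\right) \left(-4\right) + 6 \right)} - 3742100} = \sqrt{- 38 \left(\left(-4\right) \left(-4\right) + 6\right) - 3742100} = \sqrt{- 38 \left(16 + 6\right) - 3742100} = \sqrt{\left(-38\right) 22 - 3742100} = \sqrt{-836 - 3742100} = \sqrt{-3742936} = 2 i \sqrt{935734}$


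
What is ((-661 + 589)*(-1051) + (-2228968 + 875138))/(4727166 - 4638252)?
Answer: -91297/6351 ≈ -14.375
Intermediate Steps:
((-661 + 589)*(-1051) + (-2228968 + 875138))/(4727166 - 4638252) = (-72*(-1051) - 1353830)/88914 = (75672 - 1353830)*(1/88914) = -1278158*1/88914 = -91297/6351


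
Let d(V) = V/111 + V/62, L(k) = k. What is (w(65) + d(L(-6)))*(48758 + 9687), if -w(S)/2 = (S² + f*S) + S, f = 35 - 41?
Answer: -522894147985/1147 ≈ -4.5588e+8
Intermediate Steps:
f = -6
w(S) = -2*S² + 10*S (w(S) = -2*((S² - 6*S) + S) = -2*(S² - 5*S) = -2*S² + 10*S)
d(V) = 173*V/6882 (d(V) = V*(1/111) + V*(1/62) = V/111 + V/62 = 173*V/6882)
(w(65) + d(L(-6)))*(48758 + 9687) = (2*65*(5 - 1*65) + (173/6882)*(-6))*(48758 + 9687) = (2*65*(5 - 65) - 173/1147)*58445 = (2*65*(-60) - 173/1147)*58445 = (-7800 - 173/1147)*58445 = -8946773/1147*58445 = -522894147985/1147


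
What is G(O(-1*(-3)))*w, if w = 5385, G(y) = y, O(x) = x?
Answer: 16155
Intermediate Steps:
G(O(-1*(-3)))*w = -1*(-3)*5385 = 3*5385 = 16155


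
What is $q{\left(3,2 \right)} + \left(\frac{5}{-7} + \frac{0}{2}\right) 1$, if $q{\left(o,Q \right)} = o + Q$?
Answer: $\frac{30}{7} \approx 4.2857$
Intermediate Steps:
$q{\left(o,Q \right)} = Q + o$
$q{\left(3,2 \right)} + \left(\frac{5}{-7} + \frac{0}{2}\right) 1 = \left(2 + 3\right) + \left(\frac{5}{-7} + \frac{0}{2}\right) 1 = 5 + \left(5 \left(- \frac{1}{7}\right) + 0 \cdot \frac{1}{2}\right) 1 = 5 + \left(- \frac{5}{7} + 0\right) 1 = 5 - \frac{5}{7} = \frac{30}{7}$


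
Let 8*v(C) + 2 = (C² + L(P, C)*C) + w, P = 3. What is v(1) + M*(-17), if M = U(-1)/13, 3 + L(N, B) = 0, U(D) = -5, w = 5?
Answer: 693/104 ≈ 6.6635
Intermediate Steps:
L(N, B) = -3 (L(N, B) = -3 + 0 = -3)
v(C) = 3/8 - 3*C/8 + C²/8 (v(C) = -¼ + ((C² - 3*C) + 5)/8 = -¼ + (5 + C² - 3*C)/8 = -¼ + (5/8 - 3*C/8 + C²/8) = 3/8 - 3*C/8 + C²/8)
M = -5/13 ≈ -0.38462
v(1) + M*(-17) = (3/8 - 3/8*1 + (⅛)*1²) - 5/13*(-17) = (3/8 - 3/8 + (⅛)*1) + 85/13 = (3/8 - 3/8 + ⅛) + 85/13 = ⅛ + 85/13 = 693/104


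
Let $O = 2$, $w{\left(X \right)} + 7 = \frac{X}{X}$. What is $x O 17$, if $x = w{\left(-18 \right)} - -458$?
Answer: $15368$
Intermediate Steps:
$w{\left(X \right)} = -6$ ($w{\left(X \right)} = -7 + \frac{X}{X} = -7 + 1 = -6$)
$x = 452$ ($x = -6 - -458 = -6 + 458 = 452$)
$x O 17 = 452 \cdot 2 \cdot 17 = 452 \cdot 34 = 15368$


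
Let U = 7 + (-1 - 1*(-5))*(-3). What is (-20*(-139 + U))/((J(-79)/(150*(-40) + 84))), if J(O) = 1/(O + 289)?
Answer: -3577996800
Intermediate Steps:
U = -5 (U = 7 + (-1 + 5)*(-3) = 7 + 4*(-3) = 7 - 12 = -5)
J(O) = 1/(289 + O)
(-20*(-139 + U))/((J(-79)/(150*(-40) + 84))) = (-20*(-139 - 5))/((1/((289 - 79)*(150*(-40) + 84)))) = (-20*(-144))/((1/(210*(-6000 + 84)))) = 2880/(((1/210)/(-5916))) = 2880/(((1/210)*(-1/5916))) = 2880/(-1/1242360) = 2880*(-1242360) = -3577996800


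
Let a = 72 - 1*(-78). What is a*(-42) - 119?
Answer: -6419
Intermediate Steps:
a = 150 (a = 72 + 78 = 150)
a*(-42) - 119 = 150*(-42) - 119 = -6300 - 119 = -6419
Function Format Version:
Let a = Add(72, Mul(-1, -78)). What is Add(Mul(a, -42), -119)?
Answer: -6419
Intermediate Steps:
a = 150 (a = Add(72, 78) = 150)
Add(Mul(a, -42), -119) = Add(Mul(150, -42), -119) = Add(-6300, -119) = -6419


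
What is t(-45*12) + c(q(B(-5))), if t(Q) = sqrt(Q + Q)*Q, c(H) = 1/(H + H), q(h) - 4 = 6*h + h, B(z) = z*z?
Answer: 1/358 - 3240*I*sqrt(30) ≈ 0.0027933 - 17746.0*I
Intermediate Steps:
B(z) = z**2
q(h) = 4 + 7*h (q(h) = 4 + (6*h + h) = 4 + 7*h)
c(H) = 1/(2*H)
t(Q) = sqrt(2)*Q**(3/2) (t(Q) = sqrt(2*Q)*Q = (sqrt(2)*sqrt(Q))*Q = sqrt(2)*Q**(3/2))
t(-45*12) + c(q(B(-5))) = sqrt(2)*(-45*12)**(3/2) + 1/(2*(4 + 7*(-5)**2)) = sqrt(2)*(-540)**(3/2) + 1/(2*(4 + 7*25)) = sqrt(2)*(-3240*I*sqrt(15)) + 1/(2*(4 + 175)) = -3240*I*sqrt(30) + (1/2)/179 = -3240*I*sqrt(30) + (1/2)*(1/179) = -3240*I*sqrt(30) + 1/358 = 1/358 - 3240*I*sqrt(30)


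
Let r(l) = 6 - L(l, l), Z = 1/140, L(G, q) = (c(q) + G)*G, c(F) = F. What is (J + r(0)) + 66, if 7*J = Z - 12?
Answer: 68881/980 ≈ 70.287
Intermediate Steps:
L(G, q) = G*(G + q) (L(G, q) = (q + G)*G = (G + q)*G = G*(G + q))
Z = 1/140 ≈ 0.0071429
J = -1679/980 (J = (1/140 - 12)/7 = (1/7)*(-1679/140) = -1679/980 ≈ -1.7133)
r(l) = 6 - 2*l**2 (r(l) = 6 - l*(l + l) = 6 - l*2*l = 6 - 2*l**2)
(J + r(0)) + 66 = (-1679/980 + (6 - 2*0**2)) + 66 = (-1679/980 + (6 - 2*0)) + 66 = (-1679/980 + (6 + 0)) + 66 = (-1679/980 + 6) + 66 = 4201/980 + 66 = 68881/980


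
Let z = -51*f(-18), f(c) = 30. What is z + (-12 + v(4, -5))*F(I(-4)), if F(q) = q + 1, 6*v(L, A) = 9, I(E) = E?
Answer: -2997/2 ≈ -1498.5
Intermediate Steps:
v(L, A) = 3/2 (v(L, A) = (⅙)*9 = 3/2)
F(q) = 1 + q
z = -1530 (z = -51*30 = -1530)
z + (-12 + v(4, -5))*F(I(-4)) = -1530 + (-12 + 3/2)*(1 - 4) = -1530 - 21/2*(-3) = -1530 + 63/2 = -2997/2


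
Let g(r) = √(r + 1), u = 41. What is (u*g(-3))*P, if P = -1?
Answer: -41*I*√2 ≈ -57.983*I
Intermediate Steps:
g(r) = √(1 + r)
(u*g(-3))*P = (41*√(1 - 3))*(-1) = (41*√(-2))*(-1) = (41*(I*√2))*(-1) = (41*I*√2)*(-1) = -41*I*√2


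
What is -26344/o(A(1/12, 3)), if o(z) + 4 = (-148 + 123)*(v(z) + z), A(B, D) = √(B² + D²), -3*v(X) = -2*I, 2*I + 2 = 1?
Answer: 5479552/269307 + 2634400*√1297/269307 ≈ 372.64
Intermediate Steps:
I = -½ (I = -1 + (½)*1 = -1 + ½ = -½ ≈ -0.50000)
v(X) = -⅓ (v(X) = -(-2)*(-1)/(3*2) = -⅓*1 = -⅓)
o(z) = 13/3 - 25*z (o(z) = -4 + (-148 + 123)*(-⅓ + z) = -4 - 25*(-⅓ + z) = -4 + (25/3 - 25*z) = 13/3 - 25*z)
-26344/o(A(1/12, 3)) = -26344/(13/3 - 25*√((1/12)² + 3²)) = -26344/(13/3 - 25*√((1/12)² + 9)) = -26344/(13/3 - 25*√(1/144 + 9)) = -26344/(13/3 - 25*√1297/12)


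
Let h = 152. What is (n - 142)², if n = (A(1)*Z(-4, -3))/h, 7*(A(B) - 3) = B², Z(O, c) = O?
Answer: 357096609/17689 ≈ 20188.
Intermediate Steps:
A(B) = 3 + B²/7
n = -11/133 (n = ((3 + (⅐)*1²)*(-4))/152 = ((3 + (⅐)*1)*(-4))*(1/152) = ((3 + ⅐)*(-4))*(1/152) = ((22/7)*(-4))*(1/152) = -88/7*1/152 = -11/133 ≈ -0.082707)
(n - 142)² = (-11/133 - 142)² = (-18897/133)² = 357096609/17689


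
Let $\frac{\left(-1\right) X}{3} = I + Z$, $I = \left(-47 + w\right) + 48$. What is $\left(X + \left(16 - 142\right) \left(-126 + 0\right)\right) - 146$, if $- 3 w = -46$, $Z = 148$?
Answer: $15237$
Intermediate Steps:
$w = \frac{46}{3}$ ($w = \left(- \frac{1}{3}\right) \left(-46\right) = \frac{46}{3} \approx 15.333$)
$I = \frac{49}{3}$ ($I = \left(-47 + \frac{46}{3}\right) + 48 = - \frac{95}{3} + 48 = \frac{49}{3} \approx 16.333$)
$X = -493$ ($X = - 3 \left(\frac{49}{3} + 148\right) = \left(-3\right) \frac{493}{3} = -493$)
$\left(X + \left(16 - 142\right) \left(-126 + 0\right)\right) - 146 = \left(-493 + \left(16 - 142\right) \left(-126 + 0\right)\right) - 146 = \left(-493 - -15876\right) - 146 = \left(-493 + 15876\right) - 146 = 15383 - 146 = 15237$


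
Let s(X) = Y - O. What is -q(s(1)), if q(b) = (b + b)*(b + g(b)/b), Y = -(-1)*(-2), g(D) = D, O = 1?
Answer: -12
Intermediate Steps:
Y = -2 (Y = -1*2 = -2)
s(X) = -3 (s(X) = -2 - 1*1 = -2 - 1 = -3)
q(b) = 2*b*(1 + b) (q(b) = (b + b)*(b + b/b) = (2*b)*(b + 1) = (2*b)*(1 + b) = 2*b*(1 + b))
-q(s(1)) = -2*(-3)*(1 - 3) = -2*(-3)*(-2) = -1*12 = -12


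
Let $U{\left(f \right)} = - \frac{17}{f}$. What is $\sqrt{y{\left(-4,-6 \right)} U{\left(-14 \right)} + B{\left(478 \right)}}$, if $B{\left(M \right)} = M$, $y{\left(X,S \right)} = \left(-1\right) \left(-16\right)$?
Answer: $\frac{\sqrt{24374}}{7} \approx 22.303$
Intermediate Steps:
$y{\left(X,S \right)} = 16$
$\sqrt{y{\left(-4,-6 \right)} U{\left(-14 \right)} + B{\left(478 \right)}} = \sqrt{16 \left(- \frac{17}{-14}\right) + 478} = \sqrt{16 \left(\left(-17\right) \left(- \frac{1}{14}\right)\right) + 478} = \sqrt{16 \cdot \frac{17}{14} + 478} = \sqrt{\frac{136}{7} + 478} = \sqrt{\frac{3482}{7}} = \frac{\sqrt{24374}}{7}$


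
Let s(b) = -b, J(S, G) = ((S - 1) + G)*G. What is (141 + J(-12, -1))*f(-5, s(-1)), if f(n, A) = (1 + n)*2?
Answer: -1240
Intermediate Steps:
J(S, G) = G*(-1 + G + S) (J(S, G) = ((-1 + S) + G)*G = (-1 + G + S)*G = G*(-1 + G + S))
f(n, A) = 2 + 2*n
(141 + J(-12, -1))*f(-5, s(-1)) = (141 - (-1 - 1 - 12))*(2 + 2*(-5)) = (141 - 1*(-14))*(2 - 10) = (141 + 14)*(-8) = 155*(-8) = -1240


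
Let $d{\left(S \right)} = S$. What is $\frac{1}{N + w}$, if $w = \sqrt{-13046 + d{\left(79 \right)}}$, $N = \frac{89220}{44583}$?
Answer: $\frac{441966140}{2864637613007} - \frac{220849321 i \sqrt{12967}}{2864637613007} \approx 0.00015428 - 0.008779 i$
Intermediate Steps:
$N = \frac{29740}{14861}$ ($N = 89220 \cdot \frac{1}{44583} = \frac{29740}{14861} \approx 2.0012$)
$w = i \sqrt{12967}$ ($w = \sqrt{-13046 + 79} = \sqrt{-12967} = i \sqrt{12967} \approx 113.87 i$)
$\frac{1}{N + w} = \frac{1}{\frac{29740}{14861} + i \sqrt{12967}}$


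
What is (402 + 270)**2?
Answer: 451584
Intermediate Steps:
(402 + 270)**2 = 672**2 = 451584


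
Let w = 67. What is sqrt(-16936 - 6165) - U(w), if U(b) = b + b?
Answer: -134 + I*sqrt(23101) ≈ -134.0 + 151.99*I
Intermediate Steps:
U(b) = 2*b
sqrt(-16936 - 6165) - U(w) = sqrt(-16936 - 6165) - 2*67 = sqrt(-23101) - 1*134 = I*sqrt(23101) - 134 = -134 + I*sqrt(23101)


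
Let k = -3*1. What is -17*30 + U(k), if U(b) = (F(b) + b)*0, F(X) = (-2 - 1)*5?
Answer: -510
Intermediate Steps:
F(X) = -15 (F(X) = -3*5 = -15)
k = -3
U(b) = 0 (U(b) = (-15 + b)*0 = 0)
-17*30 + U(k) = -17*30 + 0 = -510 + 0 = -510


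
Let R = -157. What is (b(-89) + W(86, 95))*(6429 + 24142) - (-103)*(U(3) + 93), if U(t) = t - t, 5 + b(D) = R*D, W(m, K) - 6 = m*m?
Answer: 653311849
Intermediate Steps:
W(m, K) = 6 + m² (W(m, K) = 6 + m*m = 6 + m²)
b(D) = -5 - 157*D
U(t) = 0
(b(-89) + W(86, 95))*(6429 + 24142) - (-103)*(U(3) + 93) = ((-5 - 157*(-89)) + (6 + 86²))*(6429 + 24142) - (-103)*(0 + 93) = ((-5 + 13973) + (6 + 7396))*30571 - (-103)*93 = (13968 + 7402)*30571 - 1*(-9579) = 21370*30571 + 9579 = 653302270 + 9579 = 653311849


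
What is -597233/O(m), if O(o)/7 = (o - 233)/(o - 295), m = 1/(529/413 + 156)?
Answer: -817437158369/7567284 ≈ -1.0802e+5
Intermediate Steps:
m = 413/64957 (m = 1/(529*(1/413) + 156) = 1/(529/413 + 156) = 1/(64957/413) = 413/64957 ≈ 0.0063580)
O(o) = 7*(-233 + o)/(-295 + o) (O(o) = 7*((o - 233)/(o - 295)) = 7*((-233 + o)/(-295 + o)) = 7*(-233 + o)/(-295 + o))
-597233/O(m) = -597233*(-295 + 413/64957)/(7*(-233 + 413/64957)) = -597233/(7*(-15134568/64957)/(-19161902/64957)) = -597233/(7*(-64957/19161902)*(-15134568/64957)) = -597233/52970988/9580951 = -597233*9580951/52970988 = -817437158369/7567284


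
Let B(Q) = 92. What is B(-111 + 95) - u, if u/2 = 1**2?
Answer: 90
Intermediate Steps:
u = 2 (u = 2*1**2 = 2*1 = 2)
B(-111 + 95) - u = 92 - 1*2 = 92 - 2 = 90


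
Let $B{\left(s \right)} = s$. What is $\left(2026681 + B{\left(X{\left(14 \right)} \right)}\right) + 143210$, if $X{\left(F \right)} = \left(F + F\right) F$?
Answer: $2170283$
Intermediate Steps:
$X{\left(F \right)} = 2 F^{2}$ ($X{\left(F \right)} = 2 F F = 2 F^{2}$)
$\left(2026681 + B{\left(X{\left(14 \right)} \right)}\right) + 143210 = \left(2026681 + 2 \cdot 14^{2}\right) + 143210 = \left(2026681 + 2 \cdot 196\right) + 143210 = \left(2026681 + 392\right) + 143210 = 2027073 + 143210 = 2170283$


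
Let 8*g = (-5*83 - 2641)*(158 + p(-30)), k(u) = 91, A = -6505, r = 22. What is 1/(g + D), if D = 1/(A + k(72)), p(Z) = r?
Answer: -6414/441026641 ≈ -1.4543e-5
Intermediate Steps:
p(Z) = 22
D = -1/6414 (D = 1/(-6505 + 91) = 1/(-6414) = -1/6414 ≈ -0.00015591)
g = -68760 (g = ((-5*83 - 2641)*(158 + 22))/8 = ((-415 - 2641)*180)/8 = (-3056*180)/8 = (1/8)*(-550080) = -68760)
1/(g + D) = 1/(-68760 - 1/6414) = 1/(-441026641/6414) = -6414/441026641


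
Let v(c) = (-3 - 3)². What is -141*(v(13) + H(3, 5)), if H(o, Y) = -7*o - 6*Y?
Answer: 2115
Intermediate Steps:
v(c) = 36 (v(c) = (-6)² = 36)
-141*(v(13) + H(3, 5)) = -141*(36 + (-7*3 - 6*5)) = -141*(36 + (-21 - 30)) = -141*(36 - 51) = -141*(-15) = 2115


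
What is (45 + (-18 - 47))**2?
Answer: 400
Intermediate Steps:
(45 + (-18 - 47))**2 = (45 - 65)**2 = (-20)**2 = 400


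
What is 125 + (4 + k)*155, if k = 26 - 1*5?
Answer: 4000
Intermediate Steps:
k = 21 (k = 26 - 5 = 21)
125 + (4 + k)*155 = 125 + (4 + 21)*155 = 125 + 25*155 = 125 + 3875 = 4000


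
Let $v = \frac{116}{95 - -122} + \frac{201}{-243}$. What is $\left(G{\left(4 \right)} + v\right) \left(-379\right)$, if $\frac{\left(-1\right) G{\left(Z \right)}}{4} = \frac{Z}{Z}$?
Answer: $\frac{28595929}{17577} \approx 1626.9$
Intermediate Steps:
$G{\left(Z \right)} = -4$ ($G{\left(Z \right)} = - 4 \frac{Z}{Z} = \left(-4\right) 1 = -4$)
$v = - \frac{5143}{17577}$ ($v = \frac{116}{95 + 122} + 201 \left(- \frac{1}{243}\right) = \frac{116}{217} - \frac{67}{81} = - \frac{5143}{17577} \approx -0.2926$)
$\left(G{\left(4 \right)} + v\right) \left(-379\right) = \left(-4 - \frac{5143}{17577}\right) \left(-379\right) = \left(- \frac{75451}{17577}\right) \left(-379\right) = \frac{28595929}{17577}$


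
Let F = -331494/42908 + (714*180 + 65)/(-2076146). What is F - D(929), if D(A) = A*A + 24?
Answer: -9610668548271028/11135409071 ≈ -8.6307e+5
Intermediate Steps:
D(A) = 24 + A**2 (D(A) = A**2 + 24 = 24 + A**2)
F = -86718408413/11135409071 (F = -331494*1/42908 + (128520 + 65)*(-1/2076146) = -165747/21454 + 128585*(-1/2076146) = -165747/21454 - 128585/2076146 = -86718408413/11135409071 ≈ -7.7876)
F - D(929) = -86718408413/11135409071 - (24 + 929**2) = -86718408413/11135409071 - (24 + 863041) = -86718408413/11135409071 - 1*863065 = -86718408413/11135409071 - 863065 = -9610668548271028/11135409071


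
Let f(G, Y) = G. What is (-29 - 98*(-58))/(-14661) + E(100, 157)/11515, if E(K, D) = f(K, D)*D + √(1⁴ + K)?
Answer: 11004025/11254761 + √101/11515 ≈ 0.97859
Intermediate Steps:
E(K, D) = √(1 + K) + D*K (E(K, D) = K*D + √(1⁴ + K) = D*K + √(1 + K) = √(1 + K) + D*K)
(-29 - 98*(-58))/(-14661) + E(100, 157)/11515 = (-29 - 98*(-58))/(-14661) + (√(1 + 100) + 157*100)/11515 = (-29 + 5684)*(-1/14661) + (√101 + 15700)*(1/11515) = 5655*(-1/14661) + (15700 + √101)*(1/11515) = -1885/4887 + (3140/2303 + √101/11515) = 11004025/11254761 + √101/11515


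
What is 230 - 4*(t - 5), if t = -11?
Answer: 294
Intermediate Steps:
230 - 4*(t - 5) = 230 - 4*(-11 - 5) = 230 - 4*(-16) = 230 + 64 = 294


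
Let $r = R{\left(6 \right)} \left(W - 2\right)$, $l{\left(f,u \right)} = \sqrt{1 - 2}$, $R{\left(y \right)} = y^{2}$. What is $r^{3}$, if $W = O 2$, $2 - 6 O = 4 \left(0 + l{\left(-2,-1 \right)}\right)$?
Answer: $221184 - 221184 i \approx 2.2118 \cdot 10^{5} - 2.2118 \cdot 10^{5} i$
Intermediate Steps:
$l{\left(f,u \right)} = i$ ($l{\left(f,u \right)} = \sqrt{-1} = i$)
$O = \frac{1}{3} - \frac{2 i}{3}$ ($O = \frac{1}{3} - \frac{4 \left(0 + i\right)}{6} = \frac{1}{3} - \frac{4 i}{6} = \frac{1}{3} - \frac{2 i}{3} \approx 0.33333 - 0.66667 i$)
$W = \frac{2}{3} - \frac{4 i}{3}$ ($W = \left(\frac{1}{3} - \frac{2 i}{3}\right) 2 = \frac{2}{3} - \frac{4 i}{3} \approx 0.66667 - 1.3333 i$)
$r = -48 - 48 i$ ($r = 6^{2} \left(\left(\frac{2}{3} - \frac{4 i}{3}\right) - 2\right) = 36 \left(- \frac{4}{3} - \frac{4 i}{3}\right) = -48 - 48 i \approx -48.0 - 48.0 i$)
$r^{3} = \left(-48 - 48 i\right)^{3}$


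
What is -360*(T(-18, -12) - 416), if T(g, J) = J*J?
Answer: 97920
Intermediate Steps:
T(g, J) = J²
-360*(T(-18, -12) - 416) = -360*((-12)² - 416) = -360*(144 - 416) = -360*(-272) = 97920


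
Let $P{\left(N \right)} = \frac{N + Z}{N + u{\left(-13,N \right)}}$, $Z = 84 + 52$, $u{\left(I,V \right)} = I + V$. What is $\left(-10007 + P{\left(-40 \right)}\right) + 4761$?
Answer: $- \frac{162658}{31} \approx -5247.0$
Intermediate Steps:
$Z = 136$
$P{\left(N \right)} = \frac{136 + N}{-13 + 2 N}$ ($P{\left(N \right)} = \frac{N + 136}{N + \left(-13 + N\right)} = \frac{136 + N}{-13 + 2 N}$)
$\left(-10007 + P{\left(-40 \right)}\right) + 4761 = \left(-10007 + \frac{136 - 40}{-13 + 2 \left(-40\right)}\right) + 4761 = \left(-10007 + \frac{1}{-13 - 80} \cdot 96\right) + 4761 = \left(-10007 + \frac{1}{-93} \cdot 96\right) + 4761 = \left(-10007 - \frac{32}{31}\right) + 4761 = - \frac{310249}{31} + 4761 = - \frac{162658}{31}$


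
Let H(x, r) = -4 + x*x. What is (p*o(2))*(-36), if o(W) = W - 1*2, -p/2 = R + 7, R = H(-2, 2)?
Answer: 0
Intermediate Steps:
H(x, r) = -4 + x²
R = 0 (R = -4 + (-2)² = -4 + 4 = 0)
p = -14 (p = -2*(0 + 7) = -2*7 = -14)
o(W) = -2 + W (o(W) = W - 2 = -2 + W)
(p*o(2))*(-36) = -14*(-2 + 2)*(-36) = -14*0*(-36) = 0*(-36) = 0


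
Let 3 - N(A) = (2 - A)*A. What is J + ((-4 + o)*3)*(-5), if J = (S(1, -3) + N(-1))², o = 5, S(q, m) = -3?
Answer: -6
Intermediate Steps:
N(A) = 3 - A*(2 - A) (N(A) = 3 - (2 - A)*A = 3 - A*(2 - A))
J = 9 (J = (-3 + (3 + (-1)² - 2*(-1)))² = (-3 + (3 + 1 + 2))² = (-3 + 6)² = 3² = 9)
J + ((-4 + o)*3)*(-5) = 9 + ((-4 + 5)*3)*(-5) = 9 + (1*3)*(-5) = 9 + 3*(-5) = 9 - 15 = -6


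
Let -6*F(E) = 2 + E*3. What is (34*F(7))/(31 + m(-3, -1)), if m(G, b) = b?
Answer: -391/90 ≈ -4.3444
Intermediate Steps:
F(E) = -⅓ - E/2 (F(E) = -(2 + E*3)/6 = -(2 + 3*E)/6 = -⅓ - E/2)
(34*F(7))/(31 + m(-3, -1)) = (34*(-⅓ - ½*7))/(31 - 1) = (34*(-⅓ - 7/2))/30 = (34*(-23/6))*(1/30) = -391/3*1/30 = -391/90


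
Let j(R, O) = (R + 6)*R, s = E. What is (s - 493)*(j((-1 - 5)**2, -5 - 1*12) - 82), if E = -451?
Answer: -1349920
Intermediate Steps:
s = -451
j(R, O) = R*(6 + R) (j(R, O) = (6 + R)*R = R*(6 + R))
(s - 493)*(j((-1 - 5)**2, -5 - 1*12) - 82) = (-451 - 493)*((-1 - 5)**2*(6 + (-1 - 5)**2) - 82) = -944*((-6)**2*(6 + (-6)**2) - 82) = -944*(36*(6 + 36) - 82) = -944*(36*42 - 82) = -944*(1512 - 82) = -944*1430 = -1349920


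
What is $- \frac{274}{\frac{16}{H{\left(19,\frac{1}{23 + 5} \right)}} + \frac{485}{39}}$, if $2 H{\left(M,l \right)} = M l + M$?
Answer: $- \frac{5887986}{302179} \approx -19.485$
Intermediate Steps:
$H{\left(M,l \right)} = \frac{M}{2} + \frac{M l}{2}$ ($H{\left(M,l \right)} = \frac{M l + M}{2} = \frac{M + M l}{2} = \frac{M}{2} + \frac{M l}{2}$)
$- \frac{274}{\frac{16}{H{\left(19,\frac{1}{23 + 5} \right)}} + \frac{485}{39}} = - \frac{274}{\frac{16}{\frac{1}{2} \cdot 19 \left(1 + \frac{1}{23 + 5}\right)} + \frac{485}{39}} = - \frac{274}{\frac{16}{\frac{1}{2} \cdot 19 \left(1 + \frac{1}{28}\right)} + 485 \cdot \frac{1}{39}} = - \frac{274}{\frac{16}{\frac{1}{2} \cdot 19 \left(1 + \frac{1}{28}\right)} + \frac{485}{39}} = - \frac{274}{\frac{16}{\frac{1}{2} \cdot 19 \cdot \frac{29}{28}} + \frac{485}{39}} = - \frac{274}{\frac{16}{\frac{551}{56}} + \frac{485}{39}} = - \frac{274}{16 \cdot \frac{56}{551} + \frac{485}{39}} = - \frac{274}{\frac{896}{551} + \frac{485}{39}} = - \frac{274}{\frac{302179}{21489}} = \left(-274\right) \frac{21489}{302179} = - \frac{5887986}{302179}$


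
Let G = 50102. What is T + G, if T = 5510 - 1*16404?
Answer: 39208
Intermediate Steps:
T = -10894 (T = 5510 - 16404 = -10894)
T + G = -10894 + 50102 = 39208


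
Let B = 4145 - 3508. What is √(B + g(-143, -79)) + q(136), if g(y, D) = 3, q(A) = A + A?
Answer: 272 + 8*√10 ≈ 297.30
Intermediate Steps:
q(A) = 2*A
B = 637
√(B + g(-143, -79)) + q(136) = √(637 + 3) + 2*136 = √640 + 272 = 8*√10 + 272 = 272 + 8*√10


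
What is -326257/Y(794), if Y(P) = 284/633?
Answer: -206520681/284 ≈ -7.2719e+5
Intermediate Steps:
Y(P) = 284/633 (Y(P) = 284*(1/633) = 284/633)
-326257/Y(794) = -326257/284/633 = -326257*633/284 = -206520681/284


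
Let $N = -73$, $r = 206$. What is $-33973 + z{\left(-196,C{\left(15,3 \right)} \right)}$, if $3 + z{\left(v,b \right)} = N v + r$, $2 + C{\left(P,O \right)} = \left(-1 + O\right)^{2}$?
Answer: $-19462$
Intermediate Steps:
$C{\left(P,O \right)} = -2 + \left(-1 + O\right)^{2}$
$z{\left(v,b \right)} = 203 - 73 v$ ($z{\left(v,b \right)} = -3 - \left(-206 + 73 v\right) = 203 - 73 v$)
$-33973 + z{\left(-196,C{\left(15,3 \right)} \right)} = -33973 + \left(203 - -14308\right) = -33973 + \left(203 + 14308\right) = -33973 + 14511 = -19462$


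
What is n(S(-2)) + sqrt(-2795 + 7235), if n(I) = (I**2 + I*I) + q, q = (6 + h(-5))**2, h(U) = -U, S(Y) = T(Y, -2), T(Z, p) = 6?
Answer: 193 + 2*sqrt(1110) ≈ 259.63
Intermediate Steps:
S(Y) = 6
q = 121 (q = (6 - 1*(-5))**2 = (6 + 5)**2 = 11**2 = 121)
n(I) = 121 + 2*I**2 (n(I) = (I**2 + I*I) + 121 = (I**2 + I**2) + 121 = 2*I**2 + 121 = 121 + 2*I**2)
n(S(-2)) + sqrt(-2795 + 7235) = (121 + 2*6**2) + sqrt(-2795 + 7235) = (121 + 2*36) + sqrt(4440) = (121 + 72) + 2*sqrt(1110) = 193 + 2*sqrt(1110)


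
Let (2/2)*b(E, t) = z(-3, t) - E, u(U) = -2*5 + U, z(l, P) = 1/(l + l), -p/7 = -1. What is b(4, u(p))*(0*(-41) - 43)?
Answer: 1075/6 ≈ 179.17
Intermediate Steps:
p = 7 (p = -7*(-1) = 7)
z(l, P) = 1/(2*l)
u(U) = -10 + U
b(E, t) = -⅙ - E (b(E, t) = (½)/(-3) - E = (½)*(-⅓) - E = -⅙ - E)
b(4, u(p))*(0*(-41) - 43) = (-⅙ - 1*4)*(0*(-41) - 43) = (-⅙ - 4)*(0 - 43) = -25/6*(-43) = 1075/6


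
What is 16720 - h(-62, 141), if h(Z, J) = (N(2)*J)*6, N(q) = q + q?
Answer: 13336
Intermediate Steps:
N(q) = 2*q
h(Z, J) = 24*J (h(Z, J) = ((2*2)*J)*6 = (4*J)*6 = 24*J)
16720 - h(-62, 141) = 16720 - 24*141 = 16720 - 1*3384 = 16720 - 3384 = 13336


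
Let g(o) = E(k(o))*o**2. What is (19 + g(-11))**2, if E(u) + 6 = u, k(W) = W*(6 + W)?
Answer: 35378704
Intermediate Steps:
E(u) = -6 + u
g(o) = o**2*(-6 + o*(6 + o)) (g(o) = (-6 + o*(6 + o))*o**2 = o**2*(-6 + o*(6 + o)))
(19 + g(-11))**2 = (19 + (-11)**2*(-6 - 11*(6 - 11)))**2 = (19 + 121*(-6 - 11*(-5)))**2 = (19 + 121*(-6 + 55))**2 = (19 + 121*49)**2 = (19 + 5929)**2 = 5948**2 = 35378704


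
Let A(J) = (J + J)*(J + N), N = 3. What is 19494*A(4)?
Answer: 1091664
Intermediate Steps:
A(J) = 2*J*(3 + J) (A(J) = (J + J)*(J + 3) = (2*J)*(3 + J) = 2*J*(3 + J))
19494*A(4) = 19494*(2*4*(3 + 4)) = 19494*(2*4*7) = 19494*56 = 1091664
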